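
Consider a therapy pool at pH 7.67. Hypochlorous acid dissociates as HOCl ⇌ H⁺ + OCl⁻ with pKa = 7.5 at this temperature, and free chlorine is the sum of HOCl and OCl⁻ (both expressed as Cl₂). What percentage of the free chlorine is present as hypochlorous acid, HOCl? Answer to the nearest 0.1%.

40.3%

[OCl⁻]/[HOCl] = 10^(pH − pKa) = 10^(7.67 − 7.5) = 10^0.17 = 1.479.
Fraction as HOCl = 1 / (1 + 1.479) = 0.4034.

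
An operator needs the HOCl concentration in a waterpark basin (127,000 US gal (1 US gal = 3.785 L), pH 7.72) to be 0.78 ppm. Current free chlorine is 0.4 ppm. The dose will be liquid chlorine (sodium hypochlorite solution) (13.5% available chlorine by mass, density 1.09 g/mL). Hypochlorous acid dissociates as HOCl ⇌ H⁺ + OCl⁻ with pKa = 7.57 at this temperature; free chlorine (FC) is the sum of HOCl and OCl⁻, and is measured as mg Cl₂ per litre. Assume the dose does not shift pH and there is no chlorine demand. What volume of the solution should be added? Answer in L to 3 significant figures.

4.84 L

Volume: 127,000 US gal × 3.785 L/gal = 480,695 L.
[OCl⁻]/[HOCl] = 10^(pH − pKa) = 10^(7.72 − 7.57) = 1.413; fraction as HOCl = 1/(1 + 1.413) = 0.4145.
Free chlorine required for 0.78 ppm HOCl: 0.78 / 0.4145 = 1.882 ppm.
FC to add: 1.882 − 0.4 = 1.482 mg/L as Cl₂.
Cl₂ equivalent: 1.482 mg/L × 480,695 L = 712.3 g.
Product at 13.5% available Cl: 712.3 / 0.135 = 5276 g.
Volume: 5276 g ÷ 1.09 g/mL = 4841 mL.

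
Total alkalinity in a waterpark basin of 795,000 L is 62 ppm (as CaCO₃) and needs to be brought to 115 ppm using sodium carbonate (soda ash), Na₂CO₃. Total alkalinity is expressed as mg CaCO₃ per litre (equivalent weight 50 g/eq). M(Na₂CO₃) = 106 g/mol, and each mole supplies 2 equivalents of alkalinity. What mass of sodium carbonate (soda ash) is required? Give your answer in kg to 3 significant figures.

44.7 kg

Alkalinity to add: (115 − 62) = 53 mg/L as CaCO₃ × 795,000 L = 42,140 g as CaCO₃.
Equivalents: 42,140 g ÷ 50 g/eq = 842.7 eq.
Each mole of Na₂CO₃ supplies 2 eq, so 842.7 / 2 = 421.4 mol.
Mass: 421.4 mol × 106 g/mol = 44,660 g.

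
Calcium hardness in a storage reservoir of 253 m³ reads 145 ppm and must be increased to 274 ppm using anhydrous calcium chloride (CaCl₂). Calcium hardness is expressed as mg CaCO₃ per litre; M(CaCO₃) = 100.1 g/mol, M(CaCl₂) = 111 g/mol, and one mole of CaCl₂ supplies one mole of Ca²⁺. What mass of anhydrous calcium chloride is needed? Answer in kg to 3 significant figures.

Volume: 253 m³ = 253,000 L.
Hardness to add: (274 − 145) = 129 mg/L as CaCO₃ × 253,000 L = 32,640 g as CaCO₃.
Moles of Ca²⁺ (1 mol Ca²⁺ ≡ 1 mol CaCO₃): 32,640 / 100.1 g/mol = 326 mol.
Mass of CaCl₂: 326 × 111 = 36,190 g.

36.2 kg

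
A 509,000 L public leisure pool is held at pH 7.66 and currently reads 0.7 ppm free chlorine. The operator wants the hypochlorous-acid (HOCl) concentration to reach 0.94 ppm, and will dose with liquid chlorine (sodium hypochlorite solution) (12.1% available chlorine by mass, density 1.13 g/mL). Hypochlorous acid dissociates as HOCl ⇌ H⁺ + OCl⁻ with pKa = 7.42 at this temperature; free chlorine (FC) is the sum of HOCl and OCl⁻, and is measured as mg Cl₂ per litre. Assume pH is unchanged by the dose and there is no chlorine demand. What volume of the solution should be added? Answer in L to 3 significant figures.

6.97 L

[OCl⁻]/[HOCl] = 10^(pH − pKa) = 10^(7.66 − 7.42) = 1.738; fraction as HOCl = 1/(1 + 1.738) = 0.3653.
Free chlorine required for 0.94 ppm HOCl: 0.94 / 0.3653 = 2.574 ppm.
FC to add: 2.574 − 0.7 = 1.874 mg/L as Cl₂.
Cl₂ equivalent: 1.874 mg/L × 509,000 L = 953.6 g.
Product at 12.1% available Cl: 953.6 / 0.121 = 7881 g.
Volume: 7881 g ÷ 1.13 g/mL = 6975 mL.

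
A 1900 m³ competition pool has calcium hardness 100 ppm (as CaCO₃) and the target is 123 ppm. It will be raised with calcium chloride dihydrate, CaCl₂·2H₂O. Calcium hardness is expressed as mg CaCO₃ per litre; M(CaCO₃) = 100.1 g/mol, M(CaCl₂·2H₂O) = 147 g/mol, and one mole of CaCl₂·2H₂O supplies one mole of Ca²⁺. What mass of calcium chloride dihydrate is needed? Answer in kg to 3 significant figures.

64.2 kg

Volume: 1900 m³ = 1,900,000 L.
Hardness to add: (123 − 100) = 23 mg/L as CaCO₃ × 1,900,000 L = 43,700 g as CaCO₃.
Moles of Ca²⁺ (1 mol Ca²⁺ ≡ 1 mol CaCO₃): 43,700 / 100.1 g/mol = 436.6 mol.
Mass of CaCl₂·2H₂O: 436.6 × 147 = 64,170 g.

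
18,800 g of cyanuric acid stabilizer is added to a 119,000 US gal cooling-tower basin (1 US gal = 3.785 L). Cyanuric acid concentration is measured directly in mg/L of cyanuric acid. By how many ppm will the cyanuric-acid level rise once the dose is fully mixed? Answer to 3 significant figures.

Volume: 119,000 US gal × 3.785 L/gal = 450,415 L.
Rise: 18,800 g / 450,415 L × 1000 = 41.74 mg/L.

41.7 ppm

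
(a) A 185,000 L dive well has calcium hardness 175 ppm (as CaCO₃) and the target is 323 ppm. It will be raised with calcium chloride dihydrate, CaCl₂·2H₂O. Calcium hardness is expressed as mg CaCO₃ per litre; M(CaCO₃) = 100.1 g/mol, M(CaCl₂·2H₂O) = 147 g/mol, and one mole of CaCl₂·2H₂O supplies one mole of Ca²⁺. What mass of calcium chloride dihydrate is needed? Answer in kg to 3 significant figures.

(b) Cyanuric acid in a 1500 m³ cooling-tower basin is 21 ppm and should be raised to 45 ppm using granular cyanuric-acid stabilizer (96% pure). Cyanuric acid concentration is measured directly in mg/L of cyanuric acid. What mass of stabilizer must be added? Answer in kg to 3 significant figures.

(a) Hardness to add: (323 − 175) = 148 mg/L as CaCO₃ × 185,000 L = 27,380 g as CaCO₃.
(a) Moles of Ca²⁺ (1 mol Ca²⁺ ≡ 1 mol CaCO₃): 27,380 / 100.1 g/mol = 273.5 mol.
(a) Mass of CaCl₂·2H₂O: 273.5 × 147 = 40,210 g.

(b) Volume: 1500 m³ = 1,500,000 L.
(b) CYA to add: (45 − 21) = 24 mg/L × 1,500,000 L = 36,000 g cyanuric acid.
(b) At 96% purity: 36,000 / 0.96 = 37,500 g product.

(a) 40.2 kg; (b) 37.5 kg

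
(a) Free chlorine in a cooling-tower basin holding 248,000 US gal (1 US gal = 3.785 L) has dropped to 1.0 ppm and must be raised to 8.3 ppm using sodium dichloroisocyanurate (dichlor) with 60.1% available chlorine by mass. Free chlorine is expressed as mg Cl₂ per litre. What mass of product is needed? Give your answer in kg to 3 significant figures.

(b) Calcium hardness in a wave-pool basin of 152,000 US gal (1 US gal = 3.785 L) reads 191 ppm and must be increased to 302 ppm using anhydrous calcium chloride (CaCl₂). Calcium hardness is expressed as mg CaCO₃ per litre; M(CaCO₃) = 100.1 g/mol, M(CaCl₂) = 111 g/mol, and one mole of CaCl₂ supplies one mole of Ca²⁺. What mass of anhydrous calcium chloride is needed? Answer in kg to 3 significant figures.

(a) 11.4 kg; (b) 70.8 kg

(a) Volume: 248,000 US gal × 3.785 L/gal = 938,680 L.
(a) Chlorine deficit: 8.3 − 1.0 = 7.3 ppm = 7.3 mg/L as Cl₂.
(a) Cl₂ equivalent needed: 7.3 mg/L × 938,680 L = 6,852,000 mg = 6852 g.
(a) Product at 60.1% available chlorine: 6852 / 0.601 = 11,400 g.

(b) Volume: 152,000 US gal × 3.785 L/gal = 575,320 L.
(b) Hardness to add: (302 − 191) = 111 mg/L as CaCO₃ × 575,320 L = 63,860 g as CaCO₃.
(b) Moles of Ca²⁺ (1 mol Ca²⁺ ≡ 1 mol CaCO₃): 63,860 / 100.1 g/mol = 638 mol.
(b) Mass of CaCl₂: 638 × 111 = 70,810 g.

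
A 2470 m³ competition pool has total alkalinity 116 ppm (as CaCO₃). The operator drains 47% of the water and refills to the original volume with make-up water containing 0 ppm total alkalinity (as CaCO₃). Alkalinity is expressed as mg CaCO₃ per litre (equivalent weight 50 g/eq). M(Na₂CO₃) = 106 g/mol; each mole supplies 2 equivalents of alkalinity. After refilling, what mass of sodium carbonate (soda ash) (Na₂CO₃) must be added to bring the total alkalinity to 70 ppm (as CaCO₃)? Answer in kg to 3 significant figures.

22.3 kg

Volume: 2470 m³ = 2,470,000 L.
After draining 47% and refilling: 116 × 0.53 + 0 × 0.47 = 61.48 ppm.
Deficit to target: 70 − 61.48 = 8.52 mg/L.
As CaCO₃: 8.52 mg/L × 2,470,000 L = 21,040 g; ÷ 50 g/eq ÷ 2 = 210.4 mol Na₂CO₃.
Mass: 210.4 × 106 = 22,310 g.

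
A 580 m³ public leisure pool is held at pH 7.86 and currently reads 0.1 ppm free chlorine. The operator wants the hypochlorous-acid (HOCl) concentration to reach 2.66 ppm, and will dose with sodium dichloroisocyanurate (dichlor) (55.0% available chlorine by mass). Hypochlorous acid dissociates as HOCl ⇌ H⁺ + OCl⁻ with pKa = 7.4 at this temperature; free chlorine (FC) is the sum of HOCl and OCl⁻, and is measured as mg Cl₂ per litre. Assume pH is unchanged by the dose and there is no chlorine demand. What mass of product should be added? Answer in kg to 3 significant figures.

10.8 kg

Volume: 580 m³ = 580,000 L.
[OCl⁻]/[HOCl] = 10^(pH − pKa) = 10^(7.86 − 7.4) = 2.884; fraction as HOCl = 1/(1 + 2.884) = 0.2575.
Free chlorine required for 2.66 ppm HOCl: 2.66 / 0.2575 = 10.33 ppm.
FC to add: 10.33 − 0.1 = 10.23 mg/L as Cl₂.
Cl₂ equivalent: 10.23 mg/L × 580,000 L = 5934 g.
Product at 55.0% available Cl: 5934 / 0.55 = 10,790 g.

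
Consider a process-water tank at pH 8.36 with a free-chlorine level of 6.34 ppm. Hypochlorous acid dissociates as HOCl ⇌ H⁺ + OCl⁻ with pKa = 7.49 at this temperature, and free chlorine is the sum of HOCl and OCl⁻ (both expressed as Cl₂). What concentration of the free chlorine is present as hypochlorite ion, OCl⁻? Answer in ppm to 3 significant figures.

5.59 ppm

[OCl⁻]/[HOCl] = 10^(pH − pKa) = 10^(8.36 − 7.49) = 10^0.87 = 7.413.
Fraction as HOCl = 1 / (1 + 7.413) = 0.1189.
OCl⁻ = (1 − 0.1189) × 6.34 ppm = 5.586 ppm.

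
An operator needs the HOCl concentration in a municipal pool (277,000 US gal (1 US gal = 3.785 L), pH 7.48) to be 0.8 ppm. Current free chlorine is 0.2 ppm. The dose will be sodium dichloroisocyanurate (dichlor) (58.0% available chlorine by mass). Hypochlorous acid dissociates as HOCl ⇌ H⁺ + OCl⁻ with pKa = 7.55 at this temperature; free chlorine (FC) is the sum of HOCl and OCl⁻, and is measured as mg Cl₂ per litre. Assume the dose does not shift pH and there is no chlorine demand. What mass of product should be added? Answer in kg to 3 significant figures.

Volume: 277,000 US gal × 3.785 L/gal = 1,048,445 L.
[OCl⁻]/[HOCl] = 10^(pH − pKa) = 10^(7.48 − 7.55) = 0.8511; fraction as HOCl = 1/(1 + 0.8511) = 0.5402.
Free chlorine required for 0.8 ppm HOCl: 0.8 / 0.5402 = 1.481 ppm.
FC to add: 1.481 − 0.2 = 1.281 mg/L as Cl₂.
Cl₂ equivalent: 1.281 mg/L × 1,048,445 L = 1343 g.
Product at 58.0% available Cl: 1343 / 0.58 = 2315 g.

2.32 kg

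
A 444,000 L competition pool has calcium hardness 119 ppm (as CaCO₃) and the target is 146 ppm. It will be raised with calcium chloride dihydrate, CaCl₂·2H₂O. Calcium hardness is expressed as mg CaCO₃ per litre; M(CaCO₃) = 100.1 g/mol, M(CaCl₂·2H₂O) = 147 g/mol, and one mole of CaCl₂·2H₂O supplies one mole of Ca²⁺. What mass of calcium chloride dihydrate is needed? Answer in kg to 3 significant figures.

17.6 kg

Hardness to add: (146 − 119) = 27 mg/L as CaCO₃ × 444,000 L = 11,990 g as CaCO₃.
Moles of Ca²⁺ (1 mol Ca²⁺ ≡ 1 mol CaCO₃): 11,990 / 100.1 g/mol = 119.8 mol.
Mass of CaCl₂·2H₂O: 119.8 × 147 = 17,600 g.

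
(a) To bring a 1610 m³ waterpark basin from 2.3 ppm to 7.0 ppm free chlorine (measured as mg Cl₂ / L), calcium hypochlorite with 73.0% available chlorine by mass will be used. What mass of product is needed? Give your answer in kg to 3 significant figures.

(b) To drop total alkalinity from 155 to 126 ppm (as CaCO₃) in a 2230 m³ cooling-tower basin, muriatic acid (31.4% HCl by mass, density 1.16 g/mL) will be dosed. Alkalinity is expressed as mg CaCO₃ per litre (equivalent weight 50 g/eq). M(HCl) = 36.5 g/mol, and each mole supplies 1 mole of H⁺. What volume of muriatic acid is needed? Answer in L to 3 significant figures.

(a) 10.4 kg; (b) 130 L

(a) Volume: 1610 m³ = 1,610,000 L.
(a) Chlorine deficit: 7.0 − 2.3 = 4.7 ppm = 4.7 mg/L as Cl₂.
(a) Cl₂ equivalent needed: 4.7 mg/L × 1,610,000 L = 7,567,000 mg = 7567 g.
(a) Product at 73.0% available chlorine: 7567 / 0.73 = 10,370 g.

(b) Volume: 2230 m³ = 2,230,000 L.
(b) Alkalinity to neutralize: (155 − 126) = 29 mg/L as CaCO₃ × 2,230,000 L = 64,670 g as CaCO₃.
(b) Equivalents of H⁺ required: 64,670 ÷ 50 g/eq = 1293 eq = 1293 mol HCl.
(b) Mass of HCl: 1293 × 36.5 = 47,210 g.
(b) Mass of 31.4% solution: 47,210 / 0.314 = 150,300 g.
(b) Volume: 150,300 g ÷ 1.16 g/mL = 129,600 mL.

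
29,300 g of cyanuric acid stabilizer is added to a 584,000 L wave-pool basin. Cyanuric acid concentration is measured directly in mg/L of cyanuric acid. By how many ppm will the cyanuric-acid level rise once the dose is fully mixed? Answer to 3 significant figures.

50.2 ppm

Rise: 29,300 g / 584,000 L × 1000 = 50.17 mg/L.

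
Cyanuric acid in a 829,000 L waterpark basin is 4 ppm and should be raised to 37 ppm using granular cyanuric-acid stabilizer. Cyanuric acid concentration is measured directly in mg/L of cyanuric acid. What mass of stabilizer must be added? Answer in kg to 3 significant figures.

27.4 kg

CYA to add: (37 − 4) = 33 mg/L × 829,000 L = 27,360 g cyanuric acid.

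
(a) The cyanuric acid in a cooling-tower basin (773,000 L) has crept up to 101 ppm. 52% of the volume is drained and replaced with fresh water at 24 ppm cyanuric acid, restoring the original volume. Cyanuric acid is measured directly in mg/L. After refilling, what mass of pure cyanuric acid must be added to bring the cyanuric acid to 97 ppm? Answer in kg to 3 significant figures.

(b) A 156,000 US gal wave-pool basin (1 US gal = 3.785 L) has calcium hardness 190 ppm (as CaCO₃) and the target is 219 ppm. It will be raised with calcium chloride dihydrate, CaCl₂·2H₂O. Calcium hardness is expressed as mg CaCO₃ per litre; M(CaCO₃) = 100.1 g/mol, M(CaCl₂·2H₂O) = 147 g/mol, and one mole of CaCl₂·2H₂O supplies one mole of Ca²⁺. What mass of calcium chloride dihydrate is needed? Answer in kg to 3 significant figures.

(a) 27.9 kg; (b) 25.1 kg

(a) After draining 52% and refilling: 101 × 0.48 + 24 × 0.52 = 60.96 ppm.
(a) Deficit to target: 97 − 60.96 = 36.04 mg/L.
(a) Mass: 36.04 mg/L × 773,000 L = 27,860 g cyanuric acid.

(b) Volume: 156,000 US gal × 3.785 L/gal = 590,460 L.
(b) Hardness to add: (219 − 190) = 29 mg/L as CaCO₃ × 590,460 L = 17,120 g as CaCO₃.
(b) Moles of Ca²⁺ (1 mol Ca²⁺ ≡ 1 mol CaCO₃): 17,120 / 100.1 g/mol = 171.1 mol.
(b) Mass of CaCl₂·2H₂O: 171.1 × 147 = 25,150 g.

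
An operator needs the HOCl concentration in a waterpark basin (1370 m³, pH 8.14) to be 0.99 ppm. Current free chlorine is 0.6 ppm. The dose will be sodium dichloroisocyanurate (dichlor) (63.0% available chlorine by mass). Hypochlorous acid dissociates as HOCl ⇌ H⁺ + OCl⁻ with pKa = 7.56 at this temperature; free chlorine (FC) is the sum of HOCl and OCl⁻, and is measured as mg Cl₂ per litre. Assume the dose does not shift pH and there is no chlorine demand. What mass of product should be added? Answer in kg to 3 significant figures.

9.03 kg

Volume: 1370 m³ = 1,370,000 L.
[OCl⁻]/[HOCl] = 10^(pH − pKa) = 10^(8.14 − 7.56) = 3.802; fraction as HOCl = 1/(1 + 3.802) = 0.2083.
Free chlorine required for 0.99 ppm HOCl: 0.99 / 0.2083 = 4.754 ppm.
FC to add: 4.754 − 0.6 = 4.154 mg/L as Cl₂.
Cl₂ equivalent: 4.154 mg/L × 1,370,000 L = 5691 g.
Product at 63.0% available Cl: 5691 / 0.63 = 9033 g.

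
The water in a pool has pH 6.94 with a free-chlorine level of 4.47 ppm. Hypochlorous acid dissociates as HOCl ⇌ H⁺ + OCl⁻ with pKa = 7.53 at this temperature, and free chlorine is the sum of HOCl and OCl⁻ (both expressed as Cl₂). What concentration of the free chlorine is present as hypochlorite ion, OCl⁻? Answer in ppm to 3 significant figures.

0.914 ppm

[OCl⁻]/[HOCl] = 10^(pH − pKa) = 10^(6.94 − 7.53) = 10^-0.59 = 0.257.
Fraction as HOCl = 1 / (1 + 0.257) = 0.7955.
OCl⁻ = (1 − 0.7955) × 4.47 ppm = 0.914 ppm.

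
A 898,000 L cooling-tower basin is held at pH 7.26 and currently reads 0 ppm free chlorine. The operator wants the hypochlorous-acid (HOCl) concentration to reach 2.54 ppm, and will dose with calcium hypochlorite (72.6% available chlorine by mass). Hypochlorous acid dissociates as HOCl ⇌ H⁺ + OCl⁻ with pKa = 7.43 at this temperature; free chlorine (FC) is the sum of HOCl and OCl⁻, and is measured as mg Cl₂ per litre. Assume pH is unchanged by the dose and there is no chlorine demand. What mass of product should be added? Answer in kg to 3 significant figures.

5.27 kg

[OCl⁻]/[HOCl] = 10^(pH − pKa) = 10^(7.26 − 7.43) = 0.6761; fraction as HOCl = 1/(1 + 0.6761) = 0.5966.
Free chlorine required for 2.54 ppm HOCl: 2.54 / 0.5966 = 4.257 ppm.
FC to add: 4.257 − 0 = 4.257 mg/L as Cl₂.
Cl₂ equivalent: 4.257 mg/L × 898,000 L = 3823 g.
Product at 72.6% available Cl: 3823 / 0.726 = 5266 g.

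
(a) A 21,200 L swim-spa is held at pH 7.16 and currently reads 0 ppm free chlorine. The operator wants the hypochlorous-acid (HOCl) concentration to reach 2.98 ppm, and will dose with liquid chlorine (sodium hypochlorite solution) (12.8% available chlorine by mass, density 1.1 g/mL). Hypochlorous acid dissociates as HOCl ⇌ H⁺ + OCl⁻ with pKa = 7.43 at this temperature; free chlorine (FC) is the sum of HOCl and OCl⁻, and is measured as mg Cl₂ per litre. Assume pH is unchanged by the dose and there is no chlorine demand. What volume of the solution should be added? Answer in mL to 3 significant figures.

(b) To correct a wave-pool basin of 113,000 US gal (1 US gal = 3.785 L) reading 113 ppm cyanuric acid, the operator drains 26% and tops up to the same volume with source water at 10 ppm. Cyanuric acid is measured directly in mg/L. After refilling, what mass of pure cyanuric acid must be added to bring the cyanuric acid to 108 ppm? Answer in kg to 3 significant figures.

(a) 690 mL; (b) 9.32 kg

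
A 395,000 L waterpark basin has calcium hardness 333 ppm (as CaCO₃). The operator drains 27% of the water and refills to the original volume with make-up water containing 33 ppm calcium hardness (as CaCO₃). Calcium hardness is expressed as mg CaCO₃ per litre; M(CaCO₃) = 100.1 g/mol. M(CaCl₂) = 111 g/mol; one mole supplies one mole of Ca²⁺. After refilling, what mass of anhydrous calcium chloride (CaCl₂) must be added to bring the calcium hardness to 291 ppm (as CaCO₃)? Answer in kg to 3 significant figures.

17.1 kg

After draining 27% and refilling: 333 × 0.73 + 33 × 0.27 = 252 ppm.
Deficit to target: 291 − 252 = 39 mg/L.
As CaCO₃: 39 mg/L × 395,000 L = 15,400 g; ÷ 100.1 = 153.9 mol Ca²⁺.
Mass: 153.9 × 111 = 17,080 g.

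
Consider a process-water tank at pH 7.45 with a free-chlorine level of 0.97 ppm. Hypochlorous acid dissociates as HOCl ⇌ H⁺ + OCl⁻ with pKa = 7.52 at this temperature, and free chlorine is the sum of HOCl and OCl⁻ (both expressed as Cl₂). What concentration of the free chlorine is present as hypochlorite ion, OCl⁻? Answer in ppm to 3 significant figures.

0.446 ppm

[OCl⁻]/[HOCl] = 10^(pH − pKa) = 10^(7.45 − 7.52) = 10^-0.07 = 0.8511.
Fraction as HOCl = 1 / (1 + 0.8511) = 0.5402.
OCl⁻ = (1 − 0.5402) × 0.97 ppm = 0.446 ppm.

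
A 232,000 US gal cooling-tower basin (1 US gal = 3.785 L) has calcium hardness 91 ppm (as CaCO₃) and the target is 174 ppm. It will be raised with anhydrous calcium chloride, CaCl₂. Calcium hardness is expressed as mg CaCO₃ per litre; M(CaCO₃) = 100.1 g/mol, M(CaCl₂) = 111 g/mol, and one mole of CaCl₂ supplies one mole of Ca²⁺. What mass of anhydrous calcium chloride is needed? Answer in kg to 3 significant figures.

Volume: 232,000 US gal × 3.785 L/gal = 878,120 L.
Hardness to add: (174 − 91) = 83 mg/L as CaCO₃ × 878,120 L = 72,880 g as CaCO₃.
Moles of Ca²⁺ (1 mol Ca²⁺ ≡ 1 mol CaCO₃): 72,880 / 100.1 g/mol = 728.1 mol.
Mass of CaCl₂: 728.1 × 111 = 80,820 g.

80.8 kg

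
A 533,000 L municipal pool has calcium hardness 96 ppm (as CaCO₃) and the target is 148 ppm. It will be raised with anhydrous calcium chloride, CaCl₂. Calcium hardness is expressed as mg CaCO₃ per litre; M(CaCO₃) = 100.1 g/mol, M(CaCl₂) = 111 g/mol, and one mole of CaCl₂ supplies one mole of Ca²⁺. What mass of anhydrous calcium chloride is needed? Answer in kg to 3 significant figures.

Hardness to add: (148 − 96) = 52 mg/L as CaCO₃ × 533,000 L = 27,720 g as CaCO₃.
Moles of Ca²⁺ (1 mol Ca²⁺ ≡ 1 mol CaCO₃): 27,720 / 100.1 g/mol = 276.9 mol.
Mass of CaCl₂: 276.9 × 111 = 30,730 g.

30.7 kg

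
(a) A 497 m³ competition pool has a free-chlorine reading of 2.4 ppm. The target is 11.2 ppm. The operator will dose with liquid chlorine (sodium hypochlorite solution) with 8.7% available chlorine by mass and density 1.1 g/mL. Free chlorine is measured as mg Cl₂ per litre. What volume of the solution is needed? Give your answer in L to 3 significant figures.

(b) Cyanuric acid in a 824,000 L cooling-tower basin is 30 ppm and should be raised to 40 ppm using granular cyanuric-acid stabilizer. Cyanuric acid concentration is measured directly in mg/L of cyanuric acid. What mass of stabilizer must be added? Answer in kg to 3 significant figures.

(a) 45.7 L; (b) 8.24 kg

(a) Volume: 497 m³ = 497,000 L.
(a) Chlorine deficit: 11.2 − 2.4 = 8.8 ppm = 8.8 mg/L as Cl₂.
(a) Cl₂ equivalent needed: 8.8 mg/L × 497,000 L = 4,374,000 mg = 4374 g.
(a) Product at 8.7% available chlorine: 4374 / 0.087 = 50,270 g.
(a) Volume at density 1.1 g/mL: 50,270 g ÷ 1.1 g/mL = 45,700 mL.

(b) CYA to add: (40 − 30) = 10 mg/L × 824,000 L = 8240 g cyanuric acid.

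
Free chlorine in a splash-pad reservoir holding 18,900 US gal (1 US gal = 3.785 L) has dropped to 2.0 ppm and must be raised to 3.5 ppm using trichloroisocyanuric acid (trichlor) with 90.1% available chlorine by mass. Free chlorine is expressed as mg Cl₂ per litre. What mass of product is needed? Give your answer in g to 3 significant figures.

Volume: 18,900 US gal × 3.785 L/gal = 71,536 L.
Chlorine deficit: 3.5 − 2.0 = 1.5 ppm = 1.5 mg/L as Cl₂.
Cl₂ equivalent needed: 1.5 mg/L × 71,536 L = 107,300 mg = 107.3 g.
Product at 90.1% available chlorine: 107.3 / 0.901 = 119.1 g.

119 g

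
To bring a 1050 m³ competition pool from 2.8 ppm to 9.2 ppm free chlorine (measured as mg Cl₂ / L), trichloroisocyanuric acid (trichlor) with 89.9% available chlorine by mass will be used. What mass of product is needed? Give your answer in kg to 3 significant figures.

7.47 kg

Volume: 1050 m³ = 1,050,000 L.
Chlorine deficit: 9.2 − 2.8 = 6.4 ppm = 6.4 mg/L as Cl₂.
Cl₂ equivalent needed: 6.4 mg/L × 1,050,000 L = 6,720,000 mg = 6720 g.
Product at 89.9% available chlorine: 6720 / 0.899 = 7475 g.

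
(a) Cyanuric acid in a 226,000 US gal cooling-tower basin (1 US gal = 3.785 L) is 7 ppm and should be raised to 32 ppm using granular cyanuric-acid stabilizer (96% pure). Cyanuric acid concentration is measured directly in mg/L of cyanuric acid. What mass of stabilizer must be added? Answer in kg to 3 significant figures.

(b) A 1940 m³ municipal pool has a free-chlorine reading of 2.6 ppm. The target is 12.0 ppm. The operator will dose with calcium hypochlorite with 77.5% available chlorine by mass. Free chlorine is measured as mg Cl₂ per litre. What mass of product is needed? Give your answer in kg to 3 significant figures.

(a) Volume: 226,000 US gal × 3.785 L/gal = 855,410 L.
(a) CYA to add: (32 − 7) = 25 mg/L × 855,410 L = 21,390 g cyanuric acid.
(a) At 96% purity: 21,390 / 0.96 = 22,280 g product.

(b) Volume: 1940 m³ = 1,940,000 L.
(b) Chlorine deficit: 12.0 − 2.6 = 9.4 ppm = 9.4 mg/L as Cl₂.
(b) Cl₂ equivalent needed: 9.4 mg/L × 1,940,000 L = 18,240,000 mg = 18,240 g.
(b) Product at 77.5% available chlorine: 18,240 / 0.775 = 23,530 g.

(a) 22.3 kg; (b) 23.5 kg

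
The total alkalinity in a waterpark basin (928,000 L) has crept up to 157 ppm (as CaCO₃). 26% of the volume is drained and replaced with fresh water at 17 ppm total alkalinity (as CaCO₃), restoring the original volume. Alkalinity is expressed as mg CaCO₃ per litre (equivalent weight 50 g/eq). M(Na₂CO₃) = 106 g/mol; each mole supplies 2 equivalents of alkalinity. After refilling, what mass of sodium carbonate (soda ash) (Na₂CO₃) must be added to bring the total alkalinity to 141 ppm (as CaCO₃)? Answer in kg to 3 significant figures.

After draining 26% and refilling: 157 × 0.74 + 17 × 0.26 = 120.6 ppm.
Deficit to target: 141 − 120.6 = 20.4 mg/L.
As CaCO₃: 20.4 mg/L × 928,000 L = 18,930 g; ÷ 50 g/eq ÷ 2 = 189.3 mol Na₂CO₃.
Mass: 189.3 × 106 = 20,070 g.

20.1 kg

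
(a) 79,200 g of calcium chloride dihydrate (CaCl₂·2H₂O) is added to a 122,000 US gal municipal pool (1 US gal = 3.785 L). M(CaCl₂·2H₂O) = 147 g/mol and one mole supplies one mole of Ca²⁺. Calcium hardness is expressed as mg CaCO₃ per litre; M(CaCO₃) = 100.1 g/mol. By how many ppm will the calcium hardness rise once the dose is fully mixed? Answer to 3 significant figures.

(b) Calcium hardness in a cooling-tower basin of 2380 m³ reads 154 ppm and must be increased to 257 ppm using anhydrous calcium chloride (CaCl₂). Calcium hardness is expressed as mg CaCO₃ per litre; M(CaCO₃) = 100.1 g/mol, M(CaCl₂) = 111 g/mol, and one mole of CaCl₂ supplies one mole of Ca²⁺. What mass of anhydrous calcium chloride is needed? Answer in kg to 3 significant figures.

(a) 117 ppm; (b) 272 kg

(a) Volume: 122,000 US gal × 3.785 L/gal = 461,770 L.
(a) Moles of Ca²⁺: 79,200 g ÷ 147 g/mol = 538.8 mol.
(a) As CaCO₃: 538.8 mol × 100.1 g/mol = 53,930 g.
(a) Rise: 53,930 g / 461,770 L × 1000 = 116.8 mg/L.

(b) Volume: 2380 m³ = 2,380,000 L.
(b) Hardness to add: (257 − 154) = 103 mg/L as CaCO₃ × 2,380,000 L = 245,100 g as CaCO₃.
(b) Moles of Ca²⁺ (1 mol Ca²⁺ ≡ 1 mol CaCO₃): 245,100 / 100.1 g/mol = 2449 mol.
(b) Mass of CaCl₂: 2449 × 111 = 271,800 g.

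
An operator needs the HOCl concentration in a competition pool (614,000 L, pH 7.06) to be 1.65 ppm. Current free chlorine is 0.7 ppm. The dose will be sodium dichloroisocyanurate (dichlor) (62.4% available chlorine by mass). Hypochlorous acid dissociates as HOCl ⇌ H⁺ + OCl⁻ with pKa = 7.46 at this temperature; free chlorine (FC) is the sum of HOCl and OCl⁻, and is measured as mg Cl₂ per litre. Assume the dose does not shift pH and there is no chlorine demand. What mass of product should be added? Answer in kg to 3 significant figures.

[OCl⁻]/[HOCl] = 10^(pH − pKa) = 10^(7.06 − 7.46) = 0.3981; fraction as HOCl = 1/(1 + 0.3981) = 0.7153.
Free chlorine required for 1.65 ppm HOCl: 1.65 / 0.7153 = 2.307 ppm.
FC to add: 2.307 − 0.7 = 1.607 mg/L as Cl₂.
Cl₂ equivalent: 1.607 mg/L × 614,000 L = 986.6 g.
Product at 62.4% available Cl: 986.6 / 0.624 = 1581 g.

1.58 kg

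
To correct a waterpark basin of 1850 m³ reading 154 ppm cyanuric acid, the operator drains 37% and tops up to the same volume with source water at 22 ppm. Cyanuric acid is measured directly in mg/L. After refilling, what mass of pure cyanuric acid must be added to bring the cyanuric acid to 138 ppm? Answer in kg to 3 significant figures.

60.8 kg

Volume: 1850 m³ = 1,850,000 L.
After draining 37% and refilling: 154 × 0.63 + 22 × 0.37 = 105.16 ppm.
Deficit to target: 138 − 105.16 = 32.84 mg/L.
Mass: 32.84 mg/L × 1,850,000 L = 60,750 g cyanuric acid.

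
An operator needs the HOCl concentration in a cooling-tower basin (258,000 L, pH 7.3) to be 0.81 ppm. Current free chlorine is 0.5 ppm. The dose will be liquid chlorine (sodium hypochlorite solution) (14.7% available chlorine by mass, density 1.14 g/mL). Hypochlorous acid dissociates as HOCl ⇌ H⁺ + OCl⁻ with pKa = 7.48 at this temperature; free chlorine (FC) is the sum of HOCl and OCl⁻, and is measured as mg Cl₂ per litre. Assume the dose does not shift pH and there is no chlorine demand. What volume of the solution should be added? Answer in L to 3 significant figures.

1.30 L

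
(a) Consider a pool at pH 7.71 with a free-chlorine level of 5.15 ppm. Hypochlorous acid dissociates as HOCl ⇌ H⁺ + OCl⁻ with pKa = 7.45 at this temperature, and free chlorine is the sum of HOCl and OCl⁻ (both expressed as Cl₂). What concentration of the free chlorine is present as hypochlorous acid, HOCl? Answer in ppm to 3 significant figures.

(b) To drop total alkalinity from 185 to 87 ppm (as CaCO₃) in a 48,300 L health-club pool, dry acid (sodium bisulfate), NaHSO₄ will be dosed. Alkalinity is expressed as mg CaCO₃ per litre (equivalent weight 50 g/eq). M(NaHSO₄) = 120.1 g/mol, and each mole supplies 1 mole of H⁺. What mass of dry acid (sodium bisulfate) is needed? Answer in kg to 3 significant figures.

(a) 1.83 ppm; (b) 11.4 kg

(a) [OCl⁻]/[HOCl] = 10^(pH − pKa) = 10^(7.71 − 7.45) = 10^0.26 = 1.82.
(a) Fraction as HOCl = 1 / (1 + 1.82) = 0.3546.
(a) HOCl = 0.3546 × 5.15 ppm = 1.826 ppm.

(b) Alkalinity to neutralize: (185 − 87) = 98 mg/L as CaCO₃ × 48,300 L = 4733 g as CaCO₃.
(b) Equivalents of H⁺ required: 4733 ÷ 50 g/eq = 94.67 eq = 94.67 mol NaHSO₄.
(b) Mass of NaHSO₄: 94.67 × 120.1 = 11,370 g.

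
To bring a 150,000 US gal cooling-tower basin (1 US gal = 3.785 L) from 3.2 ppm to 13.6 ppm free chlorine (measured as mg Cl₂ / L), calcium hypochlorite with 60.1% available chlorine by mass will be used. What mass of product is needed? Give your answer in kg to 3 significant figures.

Volume: 150,000 US gal × 3.785 L/gal = 567,750 L.
Chlorine deficit: 13.6 − 3.2 = 10.4 ppm = 10.4 mg/L as Cl₂.
Cl₂ equivalent needed: 10.4 mg/L × 567,750 L = 5,905,000 mg = 5905 g.
Product at 60.1% available chlorine: 5905 / 0.601 = 9825 g.

9.82 kg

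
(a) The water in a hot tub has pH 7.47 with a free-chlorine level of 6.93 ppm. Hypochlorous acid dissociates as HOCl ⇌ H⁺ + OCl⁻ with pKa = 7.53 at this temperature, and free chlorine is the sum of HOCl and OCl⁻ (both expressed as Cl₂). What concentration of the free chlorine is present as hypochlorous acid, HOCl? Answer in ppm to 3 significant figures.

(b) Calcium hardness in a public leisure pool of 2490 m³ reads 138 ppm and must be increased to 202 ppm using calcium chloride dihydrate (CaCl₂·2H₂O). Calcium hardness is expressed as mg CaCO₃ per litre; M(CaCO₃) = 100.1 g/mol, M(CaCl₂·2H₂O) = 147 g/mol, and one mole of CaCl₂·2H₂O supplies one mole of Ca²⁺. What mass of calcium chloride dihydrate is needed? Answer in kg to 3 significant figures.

(a) 3.70 ppm; (b) 234 kg

(a) [OCl⁻]/[HOCl] = 10^(pH − pKa) = 10^(7.47 − 7.53) = 10^-0.06 = 0.871.
(a) Fraction as HOCl = 1 / (1 + 0.871) = 0.5345.
(a) HOCl = 0.5345 × 6.93 ppm = 3.704 ppm.

(b) Volume: 2490 m³ = 2,490,000 L.
(b) Hardness to add: (202 − 138) = 64 mg/L as CaCO₃ × 2,490,000 L = 159,400 g as CaCO₃.
(b) Moles of Ca²⁺ (1 mol Ca²⁺ ≡ 1 mol CaCO₃): 159,400 / 100.1 g/mol = 1592 mol.
(b) Mass of CaCl₂·2H₂O: 1592 × 147 = 234,000 g.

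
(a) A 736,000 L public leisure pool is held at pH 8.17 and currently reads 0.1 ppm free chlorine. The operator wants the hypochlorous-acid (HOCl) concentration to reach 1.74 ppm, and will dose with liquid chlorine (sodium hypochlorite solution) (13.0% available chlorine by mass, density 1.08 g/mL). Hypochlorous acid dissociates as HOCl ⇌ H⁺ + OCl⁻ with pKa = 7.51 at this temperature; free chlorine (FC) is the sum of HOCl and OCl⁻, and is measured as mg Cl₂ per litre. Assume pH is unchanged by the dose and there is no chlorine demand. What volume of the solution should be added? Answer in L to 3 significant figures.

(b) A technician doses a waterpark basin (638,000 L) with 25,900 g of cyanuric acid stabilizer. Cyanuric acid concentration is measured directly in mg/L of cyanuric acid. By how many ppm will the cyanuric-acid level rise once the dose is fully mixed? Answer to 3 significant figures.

(a) 50.3 L; (b) 40.6 ppm

(a) [OCl⁻]/[HOCl] = 10^(pH − pKa) = 10^(8.17 − 7.51) = 4.571; fraction as HOCl = 1/(1 + 4.571) = 0.1795.
(a) Free chlorine required for 1.74 ppm HOCl: 1.74 / 0.1795 = 9.693 ppm.
(a) FC to add: 9.693 − 0.1 = 9.593 mg/L as Cl₂.
(a) Cl₂ equivalent: 9.593 mg/L × 736,000 L = 7061 g.
(a) Product at 13.0% available Cl: 7061 / 0.13 = 54,310 g.
(a) Volume: 54,310 g ÷ 1.08 g/mL = 50,290 mL.

(b) Rise: 25,900 g / 638,000 L × 1000 = 40.6 mg/L.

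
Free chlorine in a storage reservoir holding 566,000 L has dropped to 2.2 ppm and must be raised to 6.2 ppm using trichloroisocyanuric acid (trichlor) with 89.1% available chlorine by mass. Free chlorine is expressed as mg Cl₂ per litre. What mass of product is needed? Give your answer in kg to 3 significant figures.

Chlorine deficit: 6.2 − 2.2 = 4 ppm = 4 mg/L as Cl₂.
Cl₂ equivalent needed: 4 mg/L × 566,000 L = 2,264,000 mg = 2264 g.
Product at 89.1% available chlorine: 2264 / 0.891 = 2541 g.

2.54 kg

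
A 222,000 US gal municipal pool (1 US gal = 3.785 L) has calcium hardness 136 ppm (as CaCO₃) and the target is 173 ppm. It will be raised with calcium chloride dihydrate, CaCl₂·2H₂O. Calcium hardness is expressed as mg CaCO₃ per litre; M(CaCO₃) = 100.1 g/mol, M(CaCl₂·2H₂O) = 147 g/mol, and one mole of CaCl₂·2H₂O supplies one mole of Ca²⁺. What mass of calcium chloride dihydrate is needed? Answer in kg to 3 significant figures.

Volume: 222,000 US gal × 3.785 L/gal = 840,270 L.
Hardness to add: (173 − 136) = 37 mg/L as CaCO₃ × 840,270 L = 31,090 g as CaCO₃.
Moles of Ca²⁺ (1 mol Ca²⁺ ≡ 1 mol CaCO₃): 31,090 / 100.1 g/mol = 310.6 mol.
Mass of CaCl₂·2H₂O: 310.6 × 147 = 45,660 g.

45.7 kg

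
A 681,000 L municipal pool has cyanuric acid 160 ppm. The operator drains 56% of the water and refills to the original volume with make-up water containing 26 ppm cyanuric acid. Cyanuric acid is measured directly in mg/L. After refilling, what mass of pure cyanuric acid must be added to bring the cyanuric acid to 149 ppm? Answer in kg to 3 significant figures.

After draining 56% and refilling: 160 × 0.44 + 26 × 0.56 = 84.96 ppm.
Deficit to target: 149 − 84.96 = 64.04 mg/L.
Mass: 64.04 mg/L × 681,000 L = 43,610 g cyanuric acid.

43.6 kg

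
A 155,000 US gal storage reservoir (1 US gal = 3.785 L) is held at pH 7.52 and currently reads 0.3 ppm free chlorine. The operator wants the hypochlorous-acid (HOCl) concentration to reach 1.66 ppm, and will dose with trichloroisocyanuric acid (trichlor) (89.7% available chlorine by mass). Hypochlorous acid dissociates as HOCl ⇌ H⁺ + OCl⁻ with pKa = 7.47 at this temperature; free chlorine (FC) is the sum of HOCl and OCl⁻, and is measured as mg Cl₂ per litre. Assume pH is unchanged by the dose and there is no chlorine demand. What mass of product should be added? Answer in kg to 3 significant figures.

Volume: 155,000 US gal × 3.785 L/gal = 586,675 L.
[OCl⁻]/[HOCl] = 10^(pH − pKa) = 10^(7.52 − 7.47) = 1.122; fraction as HOCl = 1/(1 + 1.122) = 0.4712.
Free chlorine required for 1.66 ppm HOCl: 1.66 / 0.4712 = 3.523 ppm.
FC to add: 3.523 − 0.3 = 3.223 mg/L as Cl₂.
Cl₂ equivalent: 3.223 mg/L × 586,675 L = 1891 g.
Product at 89.7% available Cl: 1891 / 0.897 = 2108 g.

2.11 kg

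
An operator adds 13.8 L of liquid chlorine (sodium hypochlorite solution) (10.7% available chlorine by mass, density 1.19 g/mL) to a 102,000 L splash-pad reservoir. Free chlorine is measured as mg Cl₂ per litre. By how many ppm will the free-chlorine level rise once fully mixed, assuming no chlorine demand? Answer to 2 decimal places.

Mass of solution: 13.8 L × 1000 mL/L × 1.19 g/mL = 16,420 g.
Available chlorine delivered: 16,420 g × 0.107 = 1757 g as Cl₂.
Concentration rise: 1757 g / 102,000 L = 17.23 mg/L = 17.23 ppm.

17.23 ppm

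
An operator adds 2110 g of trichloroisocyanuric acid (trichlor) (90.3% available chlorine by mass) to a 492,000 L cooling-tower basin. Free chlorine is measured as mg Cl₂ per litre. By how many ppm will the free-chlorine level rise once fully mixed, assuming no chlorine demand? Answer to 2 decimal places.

Available chlorine delivered: 2110 g × 0.903 = 1905 g as Cl₂.
Concentration rise: 1905 g / 492,000 L = 3.873 mg/L = 3.87 ppm.

3.87 ppm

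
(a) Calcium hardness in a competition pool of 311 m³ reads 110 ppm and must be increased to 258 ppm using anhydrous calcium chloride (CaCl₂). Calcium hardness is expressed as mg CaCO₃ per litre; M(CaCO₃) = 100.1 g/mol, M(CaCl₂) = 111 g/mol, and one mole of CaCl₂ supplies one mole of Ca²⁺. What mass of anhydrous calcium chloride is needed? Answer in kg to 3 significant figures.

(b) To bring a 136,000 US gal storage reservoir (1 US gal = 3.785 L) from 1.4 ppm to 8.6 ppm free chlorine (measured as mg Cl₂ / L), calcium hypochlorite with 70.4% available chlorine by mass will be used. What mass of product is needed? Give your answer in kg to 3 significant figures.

(a) Volume: 311 m³ = 311,000 L.
(a) Hardness to add: (258 − 110) = 148 mg/L as CaCO₃ × 311,000 L = 46,030 g as CaCO₃.
(a) Moles of Ca²⁺ (1 mol Ca²⁺ ≡ 1 mol CaCO₃): 46,030 / 100.1 g/mol = 459.8 mol.
(a) Mass of CaCl₂: 459.8 × 111 = 51,040 g.

(b) Volume: 136,000 US gal × 3.785 L/gal = 514,760 L.
(b) Chlorine deficit: 8.6 − 1.4 = 7.2 ppm = 7.2 mg/L as Cl₂.
(b) Cl₂ equivalent needed: 7.2 mg/L × 514,760 L = 3,706,000 mg = 3706 g.
(b) Product at 70.4% available chlorine: 3706 / 0.704 = 5265 g.

(a) 51.0 kg; (b) 5.26 kg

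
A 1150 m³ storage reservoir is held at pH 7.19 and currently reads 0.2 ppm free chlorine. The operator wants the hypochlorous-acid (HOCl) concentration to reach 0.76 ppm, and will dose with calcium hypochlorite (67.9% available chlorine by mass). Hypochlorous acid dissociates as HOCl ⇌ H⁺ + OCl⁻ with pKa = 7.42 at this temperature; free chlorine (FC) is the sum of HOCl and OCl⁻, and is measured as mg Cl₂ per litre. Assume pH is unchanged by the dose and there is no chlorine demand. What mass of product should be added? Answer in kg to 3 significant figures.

Volume: 1150 m³ = 1,150,000 L.
[OCl⁻]/[HOCl] = 10^(pH − pKa) = 10^(7.19 − 7.42) = 0.5888; fraction as HOCl = 1/(1 + 0.5888) = 0.6294.
Free chlorine required for 0.76 ppm HOCl: 0.76 / 0.6294 = 1.208 ppm.
FC to add: 1.208 − 0.2 = 1.008 mg/L as Cl₂.
Cl₂ equivalent: 1.008 mg/L × 1,150,000 L = 1159 g.
Product at 67.9% available Cl: 1159 / 0.679 = 1706 g.

1.71 kg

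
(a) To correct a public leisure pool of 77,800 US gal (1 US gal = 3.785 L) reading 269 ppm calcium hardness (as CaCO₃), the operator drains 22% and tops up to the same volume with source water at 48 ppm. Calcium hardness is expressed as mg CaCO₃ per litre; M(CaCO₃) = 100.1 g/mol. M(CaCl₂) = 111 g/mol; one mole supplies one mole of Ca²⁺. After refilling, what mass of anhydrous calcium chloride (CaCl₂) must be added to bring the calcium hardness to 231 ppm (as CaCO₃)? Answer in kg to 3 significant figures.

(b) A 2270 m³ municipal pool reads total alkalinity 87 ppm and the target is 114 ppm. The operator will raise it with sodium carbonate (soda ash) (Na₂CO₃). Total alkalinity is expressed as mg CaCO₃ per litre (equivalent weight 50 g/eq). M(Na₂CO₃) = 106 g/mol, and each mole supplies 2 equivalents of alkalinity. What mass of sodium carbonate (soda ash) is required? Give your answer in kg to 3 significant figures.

(a) 3.47 kg; (b) 65.0 kg

(a) Volume: 77,800 US gal × 3.785 L/gal = 294,473 L.
(a) After draining 22% and refilling: 269 × 0.78 + 48 × 0.22 = 220.38 ppm.
(a) Deficit to target: 231 − 220.38 = 10.62 mg/L.
(a) As CaCO₃: 10.62 mg/L × 294,473 L = 3127 g; ÷ 100.1 = 31.24 mol Ca²⁺.
(a) Mass: 31.24 × 111 = 3468 g.

(b) Volume: 2270 m³ = 2,270,000 L.
(b) Alkalinity to add: (114 − 87) = 27 mg/L as CaCO₃ × 2,270,000 L = 61,290 g as CaCO₃.
(b) Equivalents: 61,290 g ÷ 50 g/eq = 1226 eq.
(b) Each mole of Na₂CO₃ supplies 2 eq, so 1226 / 2 = 612.9 mol.
(b) Mass: 612.9 mol × 106 g/mol = 64,970 g.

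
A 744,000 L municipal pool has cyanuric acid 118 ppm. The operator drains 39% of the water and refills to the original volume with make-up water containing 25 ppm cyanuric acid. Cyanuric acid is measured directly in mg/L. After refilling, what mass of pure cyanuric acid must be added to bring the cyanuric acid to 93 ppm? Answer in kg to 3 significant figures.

8.38 kg

After draining 39% and refilling: 118 × 0.61 + 25 × 0.39 = 81.73 ppm.
Deficit to target: 93 − 81.73 = 11.27 mg/L.
Mass: 11.27 mg/L × 744,000 L = 8385 g cyanuric acid.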